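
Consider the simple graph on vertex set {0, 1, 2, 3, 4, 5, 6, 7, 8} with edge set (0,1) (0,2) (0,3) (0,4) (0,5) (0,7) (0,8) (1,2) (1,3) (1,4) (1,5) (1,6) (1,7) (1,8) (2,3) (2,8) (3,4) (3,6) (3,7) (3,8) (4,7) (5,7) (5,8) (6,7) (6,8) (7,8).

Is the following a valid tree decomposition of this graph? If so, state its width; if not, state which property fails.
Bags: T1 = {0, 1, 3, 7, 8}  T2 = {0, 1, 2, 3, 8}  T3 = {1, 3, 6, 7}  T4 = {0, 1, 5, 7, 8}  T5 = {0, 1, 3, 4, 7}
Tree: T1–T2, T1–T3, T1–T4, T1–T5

No — edge (8,6) lies in no bag.

A tree decomposition must satisfy three properties: every vertex lies in some bag; for every edge, both endpoints lie together in some bag; and for every vertex, the bags containing it form a connected subtree. Here edge (8,6) lies in no bag, so the decomposition is invalid.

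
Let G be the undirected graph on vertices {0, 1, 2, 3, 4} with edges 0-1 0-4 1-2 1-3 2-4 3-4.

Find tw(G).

A width-2 tree decomposition is:
Bags: B1 = {1, 3, 4}  B2 = {0, 1, 4}  B3 = {1, 2, 4}
Tree: B1–B2, B2–B3
Every bag has size at most 3, so the width is 3 − 1 = 2 and tw(G) ≤ 2. Since 4–3–1–0–4 is a cycle in G, G is not acyclic. Forests are exactly the graphs of treewidth ≤ 1, so tw(G) ≥ 2. The upper and lower bounds meet at 2, so that is the treewidth.

2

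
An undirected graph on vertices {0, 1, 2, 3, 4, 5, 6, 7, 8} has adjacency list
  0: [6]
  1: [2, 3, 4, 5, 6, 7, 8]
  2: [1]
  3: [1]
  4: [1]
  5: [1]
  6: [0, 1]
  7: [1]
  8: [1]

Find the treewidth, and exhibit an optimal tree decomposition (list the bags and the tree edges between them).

Treewidth 1.
One optimal decomposition is:
Bags: B1 = {1, 2}  B2 = {1, 6}  B3 = {1, 7}  B4 = {1, 5}  B5 = {1, 3}  B6 = {1, 8}  B7 = {0, 6}  B8 = {1, 4}
Tree: B1–B2, B1–B3, B1–B4, B1–B5, B3–B6, B2–B7, B6–B8

Every bag has size at most 2, so the width is 2 − 1 = 1 and tw(G) ≤ 1. Since G has at least one edge (e.g. 1–2), it is not an edgeless graph, so tw(G) ≥ 1. Hence tw(G) = 1 exactly.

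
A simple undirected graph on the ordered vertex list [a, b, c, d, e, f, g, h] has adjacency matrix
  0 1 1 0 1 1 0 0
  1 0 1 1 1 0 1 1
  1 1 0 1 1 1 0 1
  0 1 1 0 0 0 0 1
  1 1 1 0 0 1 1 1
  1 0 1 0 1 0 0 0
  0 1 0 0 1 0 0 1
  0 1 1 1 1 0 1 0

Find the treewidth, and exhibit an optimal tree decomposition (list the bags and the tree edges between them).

Treewidth 3.
Bags: B1 = {b, e, g, h}  B2 = {b, c, e, h}  B3 = {a, b, c, e}  B4 = {b, c, d, h}  B5 = {a, c, e, f}
Tree: B1–B2, B2–B3, B2–B4, B3–B5

Every bag has size at most 4, so the width is 4 − 1 = 3 and tw(G) ≤ 3. For the lower bound, the 4 vertices {a, c, e, f} are pairwise adjacent, and any tree decomposition puts a clique entirely inside one bag — forcing width ≥ 3. Combining the bounds, tw(G) = 3.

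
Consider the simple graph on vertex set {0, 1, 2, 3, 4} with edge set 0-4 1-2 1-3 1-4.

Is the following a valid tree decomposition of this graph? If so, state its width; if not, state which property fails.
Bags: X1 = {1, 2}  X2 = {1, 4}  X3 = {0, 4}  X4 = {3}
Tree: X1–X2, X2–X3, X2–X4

A tree decomposition must satisfy three properties: every vertex lies in some bag; for every edge, both endpoints lie together in some bag; and for every vertex, the bags containing it form a connected subtree. Here edge (1,3) lies in no bag, so the decomposition is invalid.

No — edge (1,3) lies in no bag.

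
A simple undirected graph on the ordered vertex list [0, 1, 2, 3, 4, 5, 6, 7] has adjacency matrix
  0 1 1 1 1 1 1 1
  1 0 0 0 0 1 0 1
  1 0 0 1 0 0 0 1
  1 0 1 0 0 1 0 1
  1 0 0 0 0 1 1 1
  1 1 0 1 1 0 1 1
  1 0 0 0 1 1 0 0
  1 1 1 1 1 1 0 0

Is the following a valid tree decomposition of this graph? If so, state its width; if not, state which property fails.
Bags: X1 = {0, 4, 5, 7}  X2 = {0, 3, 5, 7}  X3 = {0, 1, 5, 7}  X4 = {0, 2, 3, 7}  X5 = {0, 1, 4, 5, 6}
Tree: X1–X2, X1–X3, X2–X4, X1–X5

A tree decomposition must satisfy three properties: every vertex lies in some bag; for every edge, both endpoints lie together in some bag; and for every vertex, the bags containing it form a connected subtree. Here bags containing vertex 1 are not connected in the tree, so the decomposition is invalid.

No — bags containing vertex 1 are not connected in the tree.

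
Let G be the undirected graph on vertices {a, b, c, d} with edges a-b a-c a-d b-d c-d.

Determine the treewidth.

2

A width-2 tree decomposition is:
Bags: B1 = {a, b, d}  B2 = {a, c, d}
Tree: B1–B2
The largest bag has 3 vertices, giving width 2; this decomposition certifies tw(G) ≤ 2. For the lower bound, the 3 vertices {a, c, d} are pairwise adjacent, and any tree decomposition puts a clique entirely inside one bag — forcing width ≥ 2. Hence tw(G) = 2 exactly.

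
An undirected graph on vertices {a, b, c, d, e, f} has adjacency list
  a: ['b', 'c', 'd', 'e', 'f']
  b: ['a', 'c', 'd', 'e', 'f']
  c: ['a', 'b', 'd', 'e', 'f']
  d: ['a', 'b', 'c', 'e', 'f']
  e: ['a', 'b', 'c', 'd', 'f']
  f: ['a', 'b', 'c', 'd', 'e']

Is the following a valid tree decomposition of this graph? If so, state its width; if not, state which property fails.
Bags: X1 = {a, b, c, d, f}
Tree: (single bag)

No — vertex e appears in no bag.

A tree decomposition must satisfy three properties: every vertex lies in some bag; for every edge, both endpoints lie together in some bag; and for every vertex, the bags containing it form a connected subtree. Here vertex e appears in no bag, so the decomposition is invalid.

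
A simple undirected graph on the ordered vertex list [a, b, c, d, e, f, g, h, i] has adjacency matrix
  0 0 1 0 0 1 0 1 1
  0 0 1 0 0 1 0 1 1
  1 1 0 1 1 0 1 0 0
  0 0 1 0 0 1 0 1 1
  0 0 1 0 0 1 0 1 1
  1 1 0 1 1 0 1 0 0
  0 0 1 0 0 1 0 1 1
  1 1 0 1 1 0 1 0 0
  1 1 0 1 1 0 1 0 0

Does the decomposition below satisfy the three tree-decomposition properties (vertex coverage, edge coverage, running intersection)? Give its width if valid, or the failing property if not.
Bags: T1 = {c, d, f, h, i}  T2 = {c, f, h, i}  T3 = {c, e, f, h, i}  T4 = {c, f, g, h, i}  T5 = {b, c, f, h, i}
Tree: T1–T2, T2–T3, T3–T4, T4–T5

A tree decomposition must satisfy three properties: every vertex lies in some bag; for every edge, both endpoints lie together in some bag; and for every vertex, the bags containing it form a connected subtree. Here vertex a appears in no bag, so the decomposition is invalid.

No — vertex a appears in no bag.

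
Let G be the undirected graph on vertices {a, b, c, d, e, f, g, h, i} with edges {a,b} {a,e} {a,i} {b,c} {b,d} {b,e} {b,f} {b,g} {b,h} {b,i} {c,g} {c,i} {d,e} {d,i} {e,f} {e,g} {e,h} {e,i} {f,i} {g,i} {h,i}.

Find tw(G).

A width-3 tree decomposition is:
Bags: B1 = {b, e, h, i}  B2 = {b, d, e, i}  B3 = {b, e, f, i}  B4 = {b, e, g, i}  B5 = {b, c, g, i}  B6 = {a, b, e, i}
Tree: B1–B2, B2–B3, B3–B4, B4–B5, B2–B6
Every bag has size at most 4, so the width is 4 − 1 = 3 and tw(G) ≤ 3. For the lower bound, the 4 vertices {b, d, e, i} are pairwise adjacent, and any tree decomposition puts a clique entirely inside one bag — forcing width ≥ 3. Hence tw(G) = 3 exactly.

3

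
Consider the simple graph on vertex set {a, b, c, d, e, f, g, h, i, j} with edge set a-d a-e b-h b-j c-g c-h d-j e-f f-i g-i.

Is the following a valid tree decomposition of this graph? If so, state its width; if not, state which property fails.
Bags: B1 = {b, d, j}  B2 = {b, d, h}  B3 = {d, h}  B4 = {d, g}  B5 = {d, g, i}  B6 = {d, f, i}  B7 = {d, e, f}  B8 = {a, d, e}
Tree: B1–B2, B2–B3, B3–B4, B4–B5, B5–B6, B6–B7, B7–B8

No — vertex c appears in no bag.

A tree decomposition must satisfy three properties: every vertex lies in some bag; for every edge, both endpoints lie together in some bag; and for every vertex, the bags containing it form a connected subtree. Here vertex c appears in no bag, so the decomposition is invalid.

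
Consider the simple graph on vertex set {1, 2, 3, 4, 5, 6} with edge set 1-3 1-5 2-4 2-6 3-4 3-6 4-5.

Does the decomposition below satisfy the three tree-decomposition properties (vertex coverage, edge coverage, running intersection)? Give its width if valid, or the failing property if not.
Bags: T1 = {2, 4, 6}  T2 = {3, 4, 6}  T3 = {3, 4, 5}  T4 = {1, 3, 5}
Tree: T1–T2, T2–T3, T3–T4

Yes; width 2.

Vertex coverage: the bags together contain {1, 2, 3, 4, 5, 6}, the full vertex set. Edge coverage: each edge of G has both endpoints in at least one bag. Running intersection: for every vertex, the bags containing it form a connected subtree. All three properties hold, so this is a valid tree decomposition of width max|bag| − 1 = 2, and hence tw(G) ≤ 2.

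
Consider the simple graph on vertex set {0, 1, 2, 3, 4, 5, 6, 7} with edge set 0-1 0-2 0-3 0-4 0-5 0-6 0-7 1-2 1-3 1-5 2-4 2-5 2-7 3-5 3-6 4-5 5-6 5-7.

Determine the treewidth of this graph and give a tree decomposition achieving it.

The largest bag has 4 vertices, giving width 3; this decomposition certifies tw(G) ≤ 3. Conversely, {0, 1, 2, 5} is a clique of size 4, and the vertices of any clique must share a bag in every tree decomposition; so some bag has ≥ 4 vertices and tw(G) ≥ 3. Hence tw(G) = 3 exactly.

Treewidth 3.
One optimal decomposition is:
Bags: B1 = {0, 3, 5, 6}  B2 = {0, 1, 3, 5}  B3 = {0, 1, 2, 5}  B4 = {0, 2, 4, 5}  B5 = {0, 2, 5, 7}
Tree: B1–B2, B2–B3, B3–B4, B3–B5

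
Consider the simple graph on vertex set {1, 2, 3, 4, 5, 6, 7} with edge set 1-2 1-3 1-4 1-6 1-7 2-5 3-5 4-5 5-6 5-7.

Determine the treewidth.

A width-2 tree decomposition is:
Bags: B1 = {1, 5, 7}  B2 = {1, 2, 5}  B3 = {1, 3, 5}  B4 = {1, 5, 6}  B5 = {1, 4, 5}
Tree: B1–B2, B2–B3, B3–B4, B4–B5
Each bag holds 3 vertices, so the decomposition has width 2, which upper-bounds the treewidth. The edges 5–7–1–2–5 form a cycle, so G is not a tree and its treewidth is at least 2. The upper and lower bounds meet at 2, so that is the treewidth.

2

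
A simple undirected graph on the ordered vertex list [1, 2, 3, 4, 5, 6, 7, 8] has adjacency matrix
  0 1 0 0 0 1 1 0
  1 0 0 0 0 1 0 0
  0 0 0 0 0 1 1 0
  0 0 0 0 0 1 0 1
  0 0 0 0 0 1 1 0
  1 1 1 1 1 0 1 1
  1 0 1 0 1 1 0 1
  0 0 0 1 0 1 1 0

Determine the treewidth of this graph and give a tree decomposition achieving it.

Every bag has size at most 3, so the width is 3 − 1 = 2 and tw(G) ≤ 2. Conversely, {1, 2, 6} is a clique of size 3, and the vertices of any clique must share a bag in every tree decomposition; so some bag has ≥ 3 vertices and tw(G) ≥ 2. Hence tw(G) = 2 exactly.

Treewidth 2.
One such decomposition:
Bags: B1 = {6, 7, 8}  B2 = {4, 6, 8}  B3 = {3, 6, 7}  B4 = {1, 6, 7}  B5 = {1, 2, 6}  B6 = {5, 6, 7}
Tree: B1–B2, B1–B3, B1–B4, B4–B5, B3–B6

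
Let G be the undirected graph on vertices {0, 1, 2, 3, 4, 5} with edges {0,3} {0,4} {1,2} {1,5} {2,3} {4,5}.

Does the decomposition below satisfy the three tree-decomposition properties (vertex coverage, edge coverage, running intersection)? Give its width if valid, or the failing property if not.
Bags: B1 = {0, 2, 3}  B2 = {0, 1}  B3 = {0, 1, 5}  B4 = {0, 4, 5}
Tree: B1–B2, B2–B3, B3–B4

A tree decomposition must satisfy three properties: every vertex lies in some bag; for every edge, both endpoints lie together in some bag; and for every vertex, the bags containing it form a connected subtree. Here edge (2,1) lies in no bag, so the decomposition is invalid.

No — edge (2,1) lies in no bag.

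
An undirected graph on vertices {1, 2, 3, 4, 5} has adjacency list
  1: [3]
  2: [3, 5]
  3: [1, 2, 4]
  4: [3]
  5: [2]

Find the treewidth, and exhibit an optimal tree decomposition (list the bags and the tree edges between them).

Treewidth 1.
One optimal decomposition is:
Bags: B1 = {2, 3}  B2 = {1, 3}  B3 = {2, 5}  B4 = {3, 4}
Tree: B1–B2, B1–B3, B2–B4

Each bag holds 2 vertices, so the decomposition has width 1, which upper-bounds the treewidth. Any graph with an edge has treewidth ≥ 1, and G has the edge 2–3. Therefore the treewidth is 1.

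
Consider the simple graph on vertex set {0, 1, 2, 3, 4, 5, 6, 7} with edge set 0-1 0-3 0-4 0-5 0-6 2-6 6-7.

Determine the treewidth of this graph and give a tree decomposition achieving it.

Treewidth 1.
One optimal decomposition is:
Bags: B1 = {2, 6}  B2 = {0, 6}  B3 = {0, 3}  B4 = {0, 5}  B5 = {6, 7}  B6 = {0, 1}  B7 = {0, 4}
Tree: B1–B2, B2–B3, B2–B4, B1–B5, B4–B6, B3–B7

Each bag holds 2 vertices, so the decomposition has width 1, which upper-bounds the treewidth. Any graph with an edge has treewidth ≥ 1, and G has the edge 6–2. Hence tw(G) = 1 exactly.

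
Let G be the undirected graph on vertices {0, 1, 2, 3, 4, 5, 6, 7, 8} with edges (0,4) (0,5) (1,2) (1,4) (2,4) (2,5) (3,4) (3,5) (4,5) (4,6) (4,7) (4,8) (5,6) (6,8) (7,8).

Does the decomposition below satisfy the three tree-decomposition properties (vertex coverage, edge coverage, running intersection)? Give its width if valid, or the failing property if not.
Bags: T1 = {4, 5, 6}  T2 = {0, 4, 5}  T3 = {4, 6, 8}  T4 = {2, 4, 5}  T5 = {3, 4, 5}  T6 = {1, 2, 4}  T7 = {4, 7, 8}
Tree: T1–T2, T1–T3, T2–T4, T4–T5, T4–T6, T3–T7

Every vertex of G appears in some bag (union = {0, 1, 2, 3, 4, 5, 6, 7, 8}); every edge is covered by a bag; and for each vertex v the set of bags containing v is connected in the bag tree. The decomposition is therefore valid. The largest bag has 3 vertices, so the width is 2.

Yes; width 2.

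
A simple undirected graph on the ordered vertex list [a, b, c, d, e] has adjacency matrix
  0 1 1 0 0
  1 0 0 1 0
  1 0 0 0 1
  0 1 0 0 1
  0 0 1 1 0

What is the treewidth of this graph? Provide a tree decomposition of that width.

Every bag has size at most 3, so the width is 3 − 1 = 2 and tw(G) ≤ 2. Since e–d–b–a–c–e is a cycle in G, G is not acyclic. Forests are exactly the graphs of treewidth ≤ 1, so tw(G) ≥ 2. The upper and lower bounds meet at 2, so that is the treewidth.

Treewidth 2.
One optimal decomposition is:
Bags: B1 = {b, d, e}  B2 = {a, b, e}  B3 = {a, c, e}
Tree: B1–B2, B2–B3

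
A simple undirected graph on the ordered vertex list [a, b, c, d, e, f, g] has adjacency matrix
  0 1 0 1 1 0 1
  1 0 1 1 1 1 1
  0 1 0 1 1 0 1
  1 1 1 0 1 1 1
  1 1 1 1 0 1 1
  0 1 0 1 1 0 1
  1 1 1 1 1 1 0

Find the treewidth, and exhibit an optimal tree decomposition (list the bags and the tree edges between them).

Each bag holds 5 vertices, so the decomposition has width 4, which upper-bounds the treewidth. Conversely, {a, b, d, e, g} is a clique of size 5, and the vertices of any clique must share a bag in every tree decomposition; so some bag has ≥ 5 vertices and tw(G) ≥ 4. Hence tw(G) = 4 exactly.

Treewidth 4.
One such decomposition:
Bags: B1 = {a, b, d, e, g}  B2 = {b, c, d, e, g}  B3 = {b, d, e, f, g}
Tree: B1–B2, B2–B3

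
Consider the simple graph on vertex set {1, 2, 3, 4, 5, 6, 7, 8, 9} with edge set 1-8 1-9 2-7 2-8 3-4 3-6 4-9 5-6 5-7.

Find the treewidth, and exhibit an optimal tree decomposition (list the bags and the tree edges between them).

Treewidth 2.
One optimal decomposition is:
Bags: B1 = {3, 4, 6}  B2 = {4, 5, 6}  B3 = {4, 5, 7}  B4 = {2, 4, 7}  B5 = {2, 4, 8}  B6 = {1, 4, 8}  B7 = {1, 4, 9}
Tree: B1–B2, B2–B3, B3–B4, B4–B5, B5–B6, B6–B7

Every bag has size at most 3, so the width is 3 − 1 = 2 and tw(G) ≤ 2. For the lower bound, G contains the cycle 4–3–6–5–7–2–8–1–9–4, so G is not a forest; only forests have treewidth ≤ 1, hence tw(G) ≥ 2. The upper and lower bounds meet at 2, so that is the treewidth.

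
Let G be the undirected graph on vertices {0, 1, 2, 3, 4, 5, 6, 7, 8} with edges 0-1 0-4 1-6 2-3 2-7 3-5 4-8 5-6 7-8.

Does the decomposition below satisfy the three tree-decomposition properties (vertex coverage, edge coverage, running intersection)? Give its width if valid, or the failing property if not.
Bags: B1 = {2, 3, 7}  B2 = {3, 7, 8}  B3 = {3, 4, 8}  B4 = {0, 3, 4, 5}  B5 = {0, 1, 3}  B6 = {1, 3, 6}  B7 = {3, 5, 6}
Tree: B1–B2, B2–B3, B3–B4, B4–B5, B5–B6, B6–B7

A tree decomposition must satisfy three properties: every vertex lies in some bag; for every edge, both endpoints lie together in some bag; and for every vertex, the bags containing it form a connected subtree. Here bags containing vertex 5 are not connected in the tree, so the decomposition is invalid.

No — bags containing vertex 5 are not connected in the tree.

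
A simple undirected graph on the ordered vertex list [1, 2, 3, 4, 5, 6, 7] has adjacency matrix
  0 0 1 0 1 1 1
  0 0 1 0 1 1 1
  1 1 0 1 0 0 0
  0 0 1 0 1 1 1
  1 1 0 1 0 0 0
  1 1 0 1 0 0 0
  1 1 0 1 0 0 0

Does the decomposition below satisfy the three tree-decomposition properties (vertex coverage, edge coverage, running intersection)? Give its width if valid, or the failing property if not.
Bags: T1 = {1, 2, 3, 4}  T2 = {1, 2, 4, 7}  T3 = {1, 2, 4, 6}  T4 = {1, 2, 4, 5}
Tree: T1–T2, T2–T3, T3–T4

Vertex coverage: the bags together contain {1, 2, 3, 4, 5, 6, 7}, the full vertex set. Edge coverage: each edge of G has both endpoints in at least one bag. Running intersection: for every vertex, the bags containing it form a connected subtree. All three properties hold, so this is a valid tree decomposition of width max|bag| − 1 = 3, and hence tw(G) ≤ 3.

Yes; width 3.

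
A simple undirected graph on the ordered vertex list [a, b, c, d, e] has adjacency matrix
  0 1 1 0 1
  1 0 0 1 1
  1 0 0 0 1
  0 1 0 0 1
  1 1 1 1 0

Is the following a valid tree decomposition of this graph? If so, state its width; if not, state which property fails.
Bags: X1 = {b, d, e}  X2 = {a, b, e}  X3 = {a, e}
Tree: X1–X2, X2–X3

No — vertex c appears in no bag.

A tree decomposition must satisfy three properties: every vertex lies in some bag; for every edge, both endpoints lie together in some bag; and for every vertex, the bags containing it form a connected subtree. Here vertex c appears in no bag, so the decomposition is invalid.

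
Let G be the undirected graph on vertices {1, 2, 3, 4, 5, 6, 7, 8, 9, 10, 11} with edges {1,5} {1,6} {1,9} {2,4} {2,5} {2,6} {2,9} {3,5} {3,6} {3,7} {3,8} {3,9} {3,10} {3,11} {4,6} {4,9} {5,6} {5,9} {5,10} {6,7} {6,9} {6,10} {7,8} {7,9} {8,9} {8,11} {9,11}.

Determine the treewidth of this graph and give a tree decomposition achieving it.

Every bag has size at most 4, so the width is 4 − 1 = 3 and tw(G) ≤ 3. Conversely, {3, 8, 9, 11} is a clique of size 4, and the vertices of any clique must share a bag in every tree decomposition; so some bag has ≥ 4 vertices and tw(G) ≥ 3. Therefore the treewidth is 3.

Treewidth 3.
One such decomposition:
Bags: B1 = {3, 5, 6, 9}  B2 = {1, 5, 6, 9}  B3 = {3, 6, 7, 9}  B4 = {3, 7, 8, 9}  B5 = {2, 5, 6, 9}  B6 = {3, 8, 9, 11}  B7 = {3, 5, 6, 10}  B8 = {2, 4, 6, 9}
Tree: B1–B2, B1–B3, B3–B4, B1–B5, B4–B6, B1–B7, B5–B8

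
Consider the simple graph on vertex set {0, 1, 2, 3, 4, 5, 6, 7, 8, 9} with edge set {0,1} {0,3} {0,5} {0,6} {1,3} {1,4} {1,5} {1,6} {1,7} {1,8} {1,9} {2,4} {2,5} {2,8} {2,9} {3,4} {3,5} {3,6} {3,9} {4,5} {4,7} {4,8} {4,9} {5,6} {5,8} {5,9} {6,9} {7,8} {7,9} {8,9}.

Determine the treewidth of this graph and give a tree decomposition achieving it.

Every bag has size at most 5, so the width is 5 − 1 = 4 and tw(G) ≤ 4. For the lower bound, the 5 vertices {1, 4, 5, 8, 9} are pairwise adjacent, and any tree decomposition puts a clique entirely inside one bag — forcing width ≥ 4. Hence tw(G) = 4 exactly.

Treewidth 4.
Bags: B1 = {1, 3, 5, 6, 9}  B2 = {1, 3, 4, 5, 9}  B3 = {1, 4, 5, 8, 9}  B4 = {1, 4, 7, 8, 9}  B5 = {2, 4, 5, 8, 9}  B6 = {0, 1, 3, 5, 6}
Tree: B1–B2, B2–B3, B3–B4, B3–B5, B1–B6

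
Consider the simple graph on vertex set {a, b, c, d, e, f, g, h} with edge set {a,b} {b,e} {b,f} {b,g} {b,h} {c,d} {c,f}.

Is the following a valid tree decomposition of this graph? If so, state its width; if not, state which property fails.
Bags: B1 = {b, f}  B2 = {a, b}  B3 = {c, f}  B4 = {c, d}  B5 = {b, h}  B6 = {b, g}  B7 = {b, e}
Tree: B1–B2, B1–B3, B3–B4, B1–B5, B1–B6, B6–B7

Checking the three conditions: (i) the bags cover all of {a, b, c, d, e, f, g, h}; (ii) for each edge, some bag contains both endpoints; (iii) the bags containing any fixed vertex form a subtree. All hold, so the decomposition is valid with width 2 − 1 = 1.

Yes; width 1.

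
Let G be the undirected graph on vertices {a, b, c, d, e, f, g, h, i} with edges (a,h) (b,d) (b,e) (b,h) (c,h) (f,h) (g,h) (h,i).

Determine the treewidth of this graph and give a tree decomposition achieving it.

Treewidth 1.
One such decomposition:
Bags: B1 = {b, h}  B2 = {b, e}  B3 = {a, h}  B4 = {c, h}  B5 = {b, d}  B6 = {h, i}  B7 = {f, h}  B8 = {g, h}
Tree: B1–B2, B1–B3, B3–B4, B1–B5, B1–B6, B1–B7, B3–B8

The largest bag has 2 vertices, giving width 1; this decomposition certifies tw(G) ≤ 1. G has an edge, so its treewidth is at least 1. Combining the bounds, tw(G) = 1.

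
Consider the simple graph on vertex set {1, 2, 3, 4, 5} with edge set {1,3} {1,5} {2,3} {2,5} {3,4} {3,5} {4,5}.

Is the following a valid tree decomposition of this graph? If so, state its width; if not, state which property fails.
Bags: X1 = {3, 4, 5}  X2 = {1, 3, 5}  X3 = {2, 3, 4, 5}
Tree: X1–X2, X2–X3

No — bags containing vertex 4 are not connected in the tree.

A tree decomposition must satisfy three properties: every vertex lies in some bag; for every edge, both endpoints lie together in some bag; and for every vertex, the bags containing it form a connected subtree. Here bags containing vertex 4 are not connected in the tree, so the decomposition is invalid.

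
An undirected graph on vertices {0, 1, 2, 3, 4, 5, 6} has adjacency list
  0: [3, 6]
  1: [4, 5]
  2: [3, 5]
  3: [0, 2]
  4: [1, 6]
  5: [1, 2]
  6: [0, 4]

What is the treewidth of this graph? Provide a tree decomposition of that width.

Treewidth 2.
One optimal decomposition is:
Bags: B1 = {0, 2, 3}  B2 = {0, 2, 6}  B3 = {2, 4, 6}  B4 = {1, 2, 4}  B5 = {1, 2, 5}
Tree: B1–B2, B2–B3, B3–B4, B4–B5

Each bag holds 3 vertices, so the decomposition has width 2, which upper-bounds the treewidth. The edges 2–3–0–6–4–1–5–2 form a cycle, so G is not a tree and its treewidth is at least 2. Combining the bounds, tw(G) = 2.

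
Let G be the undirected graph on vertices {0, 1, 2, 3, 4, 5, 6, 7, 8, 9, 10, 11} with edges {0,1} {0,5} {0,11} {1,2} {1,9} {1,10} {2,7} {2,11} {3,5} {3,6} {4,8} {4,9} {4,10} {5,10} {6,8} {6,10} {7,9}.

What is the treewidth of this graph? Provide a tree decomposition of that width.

Each bag holds 4 vertices, so the decomposition has width 3, which upper-bounds the treewidth. For the lower bound: the 4 vertex sets {3,6,8}, {4}, {10}, {0,1,5,9} are disjoint, each induces a connected subgraph, and every pair is joined by at least one edge of G. Contracting each set to a single vertex therefore yields K_{4} as a minor, and since treewidth is minor-monotone, tw(G) ≥ tw(K_{4}) = 3. The upper and lower bounds meet at 3, so that is the treewidth.

Treewidth 3.
One optimal decomposition is:
Bags: B1 = {3, 4, 6, 8}  B2 = {3, 4, 6, 10}  B3 = {3, 4, 5, 10}  B4 = {4, 5, 9, 10}  B5 = {1, 5, 9, 10}  B6 = {0, 1, 5, 9}  B7 = {0, 1, 7, 9}  B8 = {0, 1, 2, 7}  B9 = {0, 2, 7, 11}
Tree: B1–B2, B2–B3, B3–B4, B4–B5, B5–B6, B6–B7, B7–B8, B8–B9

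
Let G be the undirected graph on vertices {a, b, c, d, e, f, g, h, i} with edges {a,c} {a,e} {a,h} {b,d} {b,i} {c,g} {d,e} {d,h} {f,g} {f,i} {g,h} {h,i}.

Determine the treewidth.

A width-3 tree decomposition is:
Bags: B1 = {b, f, g, i}  B2 = {b, g, h, i}  B3 = {b, d, g, h}  B4 = {c, d, g, h}  B5 = {a, c, d, h}  B6 = {a, c, d, e}
Tree: B1–B2, B2–B3, B3–B4, B4–B5, B5–B6
The largest bag has 4 vertices, giving width 3; this decomposition certifies tw(G) ≤ 3. For the lower bound: the 4 vertex sets {b,f,i}, {g}, {h}, {a,c,d,e} are disjoint, each induces a connected subgraph, and every pair is joined by at least one edge of G. Contracting each set to a single vertex therefore yields K_{4} as a minor, and since treewidth is minor-monotone, tw(G) ≥ tw(K_{4}) = 3. Hence tw(G) = 3 exactly.

3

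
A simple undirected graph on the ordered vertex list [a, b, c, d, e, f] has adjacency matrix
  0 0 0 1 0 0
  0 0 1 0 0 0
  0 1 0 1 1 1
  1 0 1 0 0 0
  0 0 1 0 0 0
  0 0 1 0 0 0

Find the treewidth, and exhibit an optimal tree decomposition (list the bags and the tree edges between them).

Treewidth 1.
One optimal decomposition is:
Bags: B1 = {a, d}  B2 = {c, d}  B3 = {c, e}  B4 = {c, f}  B5 = {b, c}
Tree: B1–B2, B2–B3, B3–B4, B2–B5

Each bag holds 2 vertices, so the decomposition has width 1, which upper-bounds the treewidth. Any graph with an edge has treewidth ≥ 1, and G has the edge d–a. Combining the bounds, tw(G) = 1.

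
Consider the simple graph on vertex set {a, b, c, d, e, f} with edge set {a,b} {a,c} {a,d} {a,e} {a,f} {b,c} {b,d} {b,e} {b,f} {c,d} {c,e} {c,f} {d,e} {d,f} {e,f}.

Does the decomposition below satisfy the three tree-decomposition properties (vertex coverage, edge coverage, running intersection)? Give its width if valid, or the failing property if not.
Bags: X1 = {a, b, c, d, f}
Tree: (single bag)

No — vertex e appears in no bag.

A tree decomposition must satisfy three properties: every vertex lies in some bag; for every edge, both endpoints lie together in some bag; and for every vertex, the bags containing it form a connected subtree. Here vertex e appears in no bag, so the decomposition is invalid.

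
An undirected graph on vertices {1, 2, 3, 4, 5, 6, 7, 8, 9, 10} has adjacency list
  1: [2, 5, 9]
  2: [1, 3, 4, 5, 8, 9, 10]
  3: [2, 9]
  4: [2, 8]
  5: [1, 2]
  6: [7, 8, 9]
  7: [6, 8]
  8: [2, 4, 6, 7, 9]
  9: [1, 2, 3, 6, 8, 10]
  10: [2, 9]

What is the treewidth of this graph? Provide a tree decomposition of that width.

Treewidth 2.
One such decomposition:
Bags: B1 = {1, 2, 9}  B2 = {2, 9, 10}  B3 = {2, 8, 9}  B4 = {6, 8, 9}  B5 = {2, 3, 9}  B6 = {6, 7, 8}  B7 = {2, 4, 8}  B8 = {1, 2, 5}
Tree: B1–B2, B1–B3, B3–B4, B2–B5, B4–B6, B3–B7, B1–B8

Each bag holds 3 vertices, so the decomposition has width 2, which upper-bounds the treewidth. For the lower bound, the 3 vertices {2, 8, 9} are pairwise adjacent, and any tree decomposition puts a clique entirely inside one bag — forcing width ≥ 2. Hence tw(G) = 2 exactly.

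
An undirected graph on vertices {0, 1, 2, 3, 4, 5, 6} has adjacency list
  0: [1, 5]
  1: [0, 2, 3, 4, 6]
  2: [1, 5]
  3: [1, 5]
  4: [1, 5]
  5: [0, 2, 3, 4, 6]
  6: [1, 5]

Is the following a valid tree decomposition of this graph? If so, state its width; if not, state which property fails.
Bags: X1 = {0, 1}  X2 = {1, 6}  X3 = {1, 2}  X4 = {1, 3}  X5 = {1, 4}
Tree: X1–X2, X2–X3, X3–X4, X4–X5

A tree decomposition must satisfy three properties: every vertex lies in some bag; for every edge, both endpoints lie together in some bag; and for every vertex, the bags containing it form a connected subtree. Here vertex 5 appears in no bag, so the decomposition is invalid.

No — vertex 5 appears in no bag.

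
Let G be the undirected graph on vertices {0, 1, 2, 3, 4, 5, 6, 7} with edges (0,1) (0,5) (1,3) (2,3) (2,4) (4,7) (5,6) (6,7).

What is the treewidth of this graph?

2

A width-2 tree decomposition is:
Bags: B1 = {2, 3, 4}  B2 = {1, 3, 4}  B3 = {0, 1, 4}  B4 = {0, 4, 5}  B5 = {4, 5, 6}  B6 = {4, 6, 7}
Tree: B1–B2, B2–B3, B3–B4, B4–B5, B5–B6
Each bag holds 3 vertices, so the decomposition has width 2, which upper-bounds the treewidth. The edges 4–2–3–1–0–5–6–7–4 form a cycle, so G is not a tree and its treewidth is at least 2. Combining the bounds, tw(G) = 2.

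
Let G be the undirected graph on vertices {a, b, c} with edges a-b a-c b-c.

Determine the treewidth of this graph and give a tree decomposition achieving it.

Treewidth 2.
One optimal decomposition is:
Bags: B1 = {a, b, c}
Tree: (single bag)

A single bag containing all 3 vertices is trivially a valid decomposition of width 2. Conversely, {a, b, c} is a clique of size 3, and the vertices of any clique must share a bag in every tree decomposition; so some bag has ≥ 3 vertices and tw(G) ≥ 2. Combining the bounds, tw(G) = 2.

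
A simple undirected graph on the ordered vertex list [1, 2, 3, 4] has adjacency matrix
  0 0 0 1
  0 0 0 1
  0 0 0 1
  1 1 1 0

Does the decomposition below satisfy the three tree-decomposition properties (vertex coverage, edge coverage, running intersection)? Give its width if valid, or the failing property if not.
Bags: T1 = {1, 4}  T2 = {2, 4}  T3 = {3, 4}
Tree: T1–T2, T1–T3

Vertex coverage: the bags together contain {1, 2, 3, 4}, the full vertex set. Edge coverage: each edge of G has both endpoints in at least one bag. Running intersection: for every vertex, the bags containing it form a connected subtree. All three properties hold, so this is a valid tree decomposition of width max|bag| − 1 = 1, and hence tw(G) ≤ 1.

Yes; width 1.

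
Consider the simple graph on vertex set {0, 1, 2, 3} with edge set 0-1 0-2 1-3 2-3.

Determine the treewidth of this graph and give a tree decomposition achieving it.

Each bag holds 3 vertices, so the decomposition has width 2, which upper-bounds the treewidth. Since 3–1–0–2–3 is a cycle in G, G is not acyclic. Forests are exactly the graphs of treewidth ≤ 1, so tw(G) ≥ 2. Hence tw(G) = 2 exactly.

Treewidth 2.
One such decomposition:
Bags: B1 = {0, 1, 3}  B2 = {0, 2, 3}
Tree: B1–B2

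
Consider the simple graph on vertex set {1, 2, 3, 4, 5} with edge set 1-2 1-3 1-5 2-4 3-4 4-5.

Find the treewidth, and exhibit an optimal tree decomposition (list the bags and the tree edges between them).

Every bag has size at most 3, so the width is 3 − 1 = 2 and tw(G) ≤ 2. For the lower bound, G contains the cycle 5–1–2–4–5, so G is not a forest; only forests have treewidth ≤ 1, hence tw(G) ≥ 2. Therefore the treewidth is 2.

Treewidth 2.
One such decomposition:
Bags: B1 = {1, 4, 5}  B2 = {1, 2, 4}  B3 = {1, 3, 4}
Tree: B1–B2, B2–B3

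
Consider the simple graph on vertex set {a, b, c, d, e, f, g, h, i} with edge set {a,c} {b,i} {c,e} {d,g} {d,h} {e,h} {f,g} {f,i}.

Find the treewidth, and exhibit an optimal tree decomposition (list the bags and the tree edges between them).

Treewidth 1.
One optimal decomposition is:
Bags: B1 = {a, c}  B2 = {c, e}  B3 = {e, h}  B4 = {d, h}  B5 = {d, g}  B6 = {f, g}  B7 = {f, i}  B8 = {b, i}
Tree: B1–B2, B2–B3, B3–B4, B4–B5, B5–B6, B6–B7, B7–B8

The largest bag has 2 vertices, giving width 1; this decomposition certifies tw(G) ≤ 1. G has an edge, so its treewidth is at least 1. Combining the bounds, tw(G) = 1.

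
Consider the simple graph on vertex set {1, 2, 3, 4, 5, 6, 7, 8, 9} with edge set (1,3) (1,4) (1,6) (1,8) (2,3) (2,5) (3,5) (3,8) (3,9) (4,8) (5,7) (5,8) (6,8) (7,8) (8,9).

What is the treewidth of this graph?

2

A width-2 tree decomposition is:
Bags: B1 = {2, 3, 5}  B2 = {3, 5, 8}  B3 = {1, 3, 8}  B4 = {5, 7, 8}  B5 = {1, 6, 8}  B6 = {3, 8, 9}  B7 = {1, 4, 8}
Tree: B1–B2, B2–B3, B2–B4, B3–B5, B3–B6, B3–B7
The largest bag has 3 vertices, giving width 2; this decomposition certifies tw(G) ≤ 2. Conversely, {1, 3, 8} is a clique of size 3, and the vertices of any clique must share a bag in every tree decomposition; so some bag has ≥ 3 vertices and tw(G) ≥ 2. Therefore the treewidth is 2.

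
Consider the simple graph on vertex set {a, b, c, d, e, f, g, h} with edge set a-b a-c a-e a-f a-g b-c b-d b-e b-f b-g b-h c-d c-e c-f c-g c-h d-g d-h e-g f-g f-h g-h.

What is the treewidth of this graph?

4

A width-4 tree decomposition is:
Bags: B1 = {a, b, c, e, g}  B2 = {a, b, c, f, g}  B3 = {b, c, f, g, h}  B4 = {b, c, d, g, h}
Tree: B1–B2, B2–B3, B3–B4
Each bag holds 5 vertices, so the decomposition has width 4, which upper-bounds the treewidth. Conversely, {b, c, d, g, h} is a clique of size 5, and the vertices of any clique must share a bag in every tree decomposition; so some bag has ≥ 5 vertices and tw(G) ≥ 4. Combining the bounds, tw(G) = 4.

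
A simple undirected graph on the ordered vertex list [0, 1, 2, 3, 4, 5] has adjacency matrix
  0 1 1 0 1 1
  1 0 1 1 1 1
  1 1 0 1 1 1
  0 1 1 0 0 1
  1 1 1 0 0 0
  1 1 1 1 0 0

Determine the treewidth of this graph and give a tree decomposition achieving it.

The largest bag has 4 vertices, giving width 3; this decomposition certifies tw(G) ≤ 3. For the lower bound, the 4 vertices {0, 1, 2, 4} are pairwise adjacent, and any tree decomposition puts a clique entirely inside one bag — forcing width ≥ 3. The upper and lower bounds meet at 3, so that is the treewidth.

Treewidth 3.
Bags: B1 = {0, 1, 2, 4}  B2 = {0, 1, 2, 5}  B3 = {1, 2, 3, 5}
Tree: B1–B2, B2–B3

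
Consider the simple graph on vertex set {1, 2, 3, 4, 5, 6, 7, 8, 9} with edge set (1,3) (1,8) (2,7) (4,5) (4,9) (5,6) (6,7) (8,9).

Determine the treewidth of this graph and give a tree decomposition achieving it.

Treewidth 1.
Bags: B1 = {1, 3}  B2 = {1, 8}  B3 = {8, 9}  B4 = {4, 9}  B5 = {4, 5}  B6 = {5, 6}  B7 = {6, 7}  B8 = {2, 7}
Tree: B1–B2, B2–B3, B3–B4, B4–B5, B5–B6, B6–B7, B7–B8

Every bag has size at most 2, so the width is 2 − 1 = 1 and tw(G) ≤ 1. Since G has at least one edge (e.g. 3–1), it is not an edgeless graph, so tw(G) ≥ 1. Therefore the treewidth is 1.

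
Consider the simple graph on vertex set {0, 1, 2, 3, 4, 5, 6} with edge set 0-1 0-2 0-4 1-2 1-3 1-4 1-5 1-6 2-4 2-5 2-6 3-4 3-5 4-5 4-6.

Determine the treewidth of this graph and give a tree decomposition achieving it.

Each bag holds 4 vertices, so the decomposition has width 3, which upper-bounds the treewidth. On the other hand G contains the 4-clique {0, 1, 2, 4}. A clique must lie in a single bag of any decomposition, so no decomposition can have width below 3. Combining the bounds, tw(G) = 3.

Treewidth 3.
Bags: B1 = {1, 2, 4, 5}  B2 = {1, 3, 4, 5}  B3 = {0, 1, 2, 4}  B4 = {1, 2, 4, 6}
Tree: B1–B2, B1–B3, B1–B4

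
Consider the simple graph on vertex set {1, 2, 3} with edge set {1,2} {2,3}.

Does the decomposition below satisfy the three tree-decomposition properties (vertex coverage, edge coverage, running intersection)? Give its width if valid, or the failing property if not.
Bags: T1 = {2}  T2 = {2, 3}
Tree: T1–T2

A tree decomposition must satisfy three properties: every vertex lies in some bag; for every edge, both endpoints lie together in some bag; and for every vertex, the bags containing it form a connected subtree. Here vertex 1 appears in no bag, so the decomposition is invalid.

No — vertex 1 appears in no bag.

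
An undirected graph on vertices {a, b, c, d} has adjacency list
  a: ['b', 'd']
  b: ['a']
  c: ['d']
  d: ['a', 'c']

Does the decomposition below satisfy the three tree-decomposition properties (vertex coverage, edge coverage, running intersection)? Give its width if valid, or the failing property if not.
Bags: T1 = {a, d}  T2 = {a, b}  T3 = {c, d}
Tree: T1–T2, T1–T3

Vertex coverage: the bags together contain {a, b, c, d}, the full vertex set. Edge coverage: each edge of G has both endpoints in at least one bag. Running intersection: for every vertex, the bags containing it form a connected subtree. All three properties hold, so this is a valid tree decomposition of width max|bag| − 1 = 1, and hence tw(G) ≤ 1.

Yes; width 1.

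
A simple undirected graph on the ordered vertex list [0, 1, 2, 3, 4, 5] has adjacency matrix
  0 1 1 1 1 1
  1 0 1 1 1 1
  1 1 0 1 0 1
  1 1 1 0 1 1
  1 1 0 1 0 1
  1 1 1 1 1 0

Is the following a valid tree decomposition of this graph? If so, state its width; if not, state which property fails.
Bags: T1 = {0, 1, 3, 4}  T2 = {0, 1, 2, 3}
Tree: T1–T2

No — vertex 5 appears in no bag.

A tree decomposition must satisfy three properties: every vertex lies in some bag; for every edge, both endpoints lie together in some bag; and for every vertex, the bags containing it form a connected subtree. Here vertex 5 appears in no bag, so the decomposition is invalid.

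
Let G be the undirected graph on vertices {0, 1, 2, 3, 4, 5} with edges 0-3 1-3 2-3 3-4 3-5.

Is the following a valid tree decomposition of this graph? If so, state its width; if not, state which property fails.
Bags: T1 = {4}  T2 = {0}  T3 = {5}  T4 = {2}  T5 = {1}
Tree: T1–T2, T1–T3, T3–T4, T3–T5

No — vertex 3 appears in no bag.

A tree decomposition must satisfy three properties: every vertex lies in some bag; for every edge, both endpoints lie together in some bag; and for every vertex, the bags containing it form a connected subtree. Here vertex 3 appears in no bag, so the decomposition is invalid.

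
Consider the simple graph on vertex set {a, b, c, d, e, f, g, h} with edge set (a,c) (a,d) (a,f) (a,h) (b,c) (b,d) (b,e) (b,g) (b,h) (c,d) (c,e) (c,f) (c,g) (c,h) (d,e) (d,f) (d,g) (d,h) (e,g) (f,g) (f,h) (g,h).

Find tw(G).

4

A width-4 tree decomposition is:
Bags: B1 = {c, d, f, g, h}  B2 = {b, c, d, g, h}  B3 = {a, c, d, f, h}  B4 = {b, c, d, e, g}
Tree: B1–B2, B1–B3, B2–B4
Every bag has size at most 5, so the width is 5 − 1 = 4 and tw(G) ≤ 4. Conversely, {b, c, d, e, g} is a clique of size 5, and the vertices of any clique must share a bag in every tree decomposition; so some bag has ≥ 5 vertices and tw(G) ≥ 4. The upper and lower bounds meet at 4, so that is the treewidth.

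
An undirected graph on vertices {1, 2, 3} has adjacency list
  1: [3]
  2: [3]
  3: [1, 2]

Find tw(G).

A width-1 tree decomposition is:
Bags: B1 = {1, 3}  B2 = {2, 3}
Tree: B1–B2
Every bag has size at most 2, so the width is 2 − 1 = 1 and tw(G) ≤ 1. G has an edge, so its treewidth is at least 1. Hence tw(G) = 1 exactly.

1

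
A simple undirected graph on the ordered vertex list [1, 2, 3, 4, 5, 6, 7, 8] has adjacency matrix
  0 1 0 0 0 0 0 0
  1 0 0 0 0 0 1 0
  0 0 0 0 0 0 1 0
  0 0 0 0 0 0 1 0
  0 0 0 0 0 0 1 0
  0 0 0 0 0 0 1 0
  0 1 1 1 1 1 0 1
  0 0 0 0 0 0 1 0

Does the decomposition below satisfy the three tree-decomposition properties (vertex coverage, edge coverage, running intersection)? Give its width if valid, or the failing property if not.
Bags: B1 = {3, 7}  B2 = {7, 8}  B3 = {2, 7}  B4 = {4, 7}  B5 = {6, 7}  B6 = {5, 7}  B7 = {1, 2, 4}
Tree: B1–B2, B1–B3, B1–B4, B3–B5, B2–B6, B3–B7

No — bags containing vertex 4 are not connected in the tree.

A tree decomposition must satisfy three properties: every vertex lies in some bag; for every edge, both endpoints lie together in some bag; and for every vertex, the bags containing it form a connected subtree. Here bags containing vertex 4 are not connected in the tree, so the decomposition is invalid.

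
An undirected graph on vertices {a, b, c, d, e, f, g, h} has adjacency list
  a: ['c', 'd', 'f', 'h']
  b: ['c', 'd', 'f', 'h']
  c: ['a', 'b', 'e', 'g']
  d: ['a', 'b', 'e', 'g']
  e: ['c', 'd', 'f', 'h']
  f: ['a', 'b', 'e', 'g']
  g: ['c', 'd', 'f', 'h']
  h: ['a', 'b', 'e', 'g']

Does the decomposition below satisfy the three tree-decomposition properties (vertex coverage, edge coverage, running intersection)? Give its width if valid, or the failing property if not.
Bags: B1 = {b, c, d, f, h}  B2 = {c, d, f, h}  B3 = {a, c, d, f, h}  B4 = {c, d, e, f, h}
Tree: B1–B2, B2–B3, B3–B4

A tree decomposition must satisfy three properties: every vertex lies in some bag; for every edge, both endpoints lie together in some bag; and for every vertex, the bags containing it form a connected subtree. Here vertex g appears in no bag, so the decomposition is invalid.

No — vertex g appears in no bag.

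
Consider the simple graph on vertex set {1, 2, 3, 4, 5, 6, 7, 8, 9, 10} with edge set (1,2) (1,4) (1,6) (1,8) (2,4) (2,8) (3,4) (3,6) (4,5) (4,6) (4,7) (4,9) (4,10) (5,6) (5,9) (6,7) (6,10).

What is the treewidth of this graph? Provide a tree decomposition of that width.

Treewidth 2.
One such decomposition:
Bags: B1 = {3, 4, 6}  B2 = {4, 6, 7}  B3 = {1, 4, 6}  B4 = {1, 2, 4}  B5 = {4, 6, 10}  B6 = {4, 5, 6}  B7 = {1, 2, 8}  B8 = {4, 5, 9}
Tree: B1–B2, B1–B3, B3–B4, B3–B5, B5–B6, B4–B7, B6–B8

The largest bag has 3 vertices, giving width 2; this decomposition certifies tw(G) ≤ 2. Conversely, {1, 2, 8} is a clique of size 3, and the vertices of any clique must share a bag in every tree decomposition; so some bag has ≥ 3 vertices and tw(G) ≥ 2. Combining the bounds, tw(G) = 2.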